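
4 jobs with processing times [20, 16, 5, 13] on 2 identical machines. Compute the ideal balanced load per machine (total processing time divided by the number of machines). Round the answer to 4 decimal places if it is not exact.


Total processing time = 20 + 16 + 5 + 13 = 54
Number of machines = 2
Ideal balanced load = 54 / 2 = 27.0

27.0


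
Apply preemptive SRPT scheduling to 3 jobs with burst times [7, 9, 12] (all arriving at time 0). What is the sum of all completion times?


Since all jobs arrive at t=0, SRPT equals SPT ordering.
SPT order: [7, 9, 12]
Completion times:
  Job 1: p=7, C=7
  Job 2: p=9, C=16
  Job 3: p=12, C=28
Total completion time = 7 + 16 + 28 = 51

51


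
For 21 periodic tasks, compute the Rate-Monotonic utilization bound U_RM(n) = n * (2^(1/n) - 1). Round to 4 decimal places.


Compute 2^(1/21) = 1.0335577830
Subtract 1: 1.0335577830 - 1 = 0.0335577830
Multiply by n: 21 * 0.0335577830 = 0.7047134430
Round to 4 dp: 0.7047

0.7047


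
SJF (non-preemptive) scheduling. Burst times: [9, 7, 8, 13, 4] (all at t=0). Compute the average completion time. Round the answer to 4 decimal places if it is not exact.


SJF order (ascending): [4, 7, 8, 9, 13]
Completion times:
  Job 1: burst=4, C=4
  Job 2: burst=7, C=11
  Job 3: burst=8, C=19
  Job 4: burst=9, C=28
  Job 5: burst=13, C=41
Average completion = 103/5 = 20.6

20.6


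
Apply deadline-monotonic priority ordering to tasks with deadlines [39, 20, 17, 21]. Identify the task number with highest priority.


Sort tasks by relative deadline (ascending):
  Task 3: deadline = 17
  Task 2: deadline = 20
  Task 4: deadline = 21
  Task 1: deadline = 39
Priority order (highest first): [3, 2, 4, 1]
Highest priority task = 3

3


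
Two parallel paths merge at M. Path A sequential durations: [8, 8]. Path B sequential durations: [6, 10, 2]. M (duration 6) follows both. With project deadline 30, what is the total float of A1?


Forward pass: ES(A1) = sum of predecessors on chain A = 0
EF = ES + duration = 0 + 8 = 8
Backward pass: LF(M) = deadline = 30; LS(M) = 30 - 6 = 24
LF(A1) = LS(M) - sum(successors on chain A) = 24 - 8 = 16
LS = LF - duration = 16 - 8 = 8
Total float = LS - ES = 8 - 0 = 8

8


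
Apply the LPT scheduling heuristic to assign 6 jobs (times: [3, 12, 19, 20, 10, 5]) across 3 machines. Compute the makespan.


Sort jobs in decreasing order (LPT): [20, 19, 12, 10, 5, 3]
Assign each job to the least loaded machine:
  Machine 1: jobs [20, 3], load = 23
  Machine 2: jobs [19, 5], load = 24
  Machine 3: jobs [12, 10], load = 22
Makespan = max load = 24

24


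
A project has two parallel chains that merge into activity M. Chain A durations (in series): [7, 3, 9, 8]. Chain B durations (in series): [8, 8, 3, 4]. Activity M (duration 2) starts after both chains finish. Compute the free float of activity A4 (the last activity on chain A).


ES(A4) = sum of predecessors on chain A = 19
EF(A4) = ES + duration = 19 + 8 = 27
Successor of A4 is M. ES(M) = max(sum(A), sum(B)) = max(27, 23) = 27
Free float = ES(successor) - EF(current) = 27 - 27 = 0

0


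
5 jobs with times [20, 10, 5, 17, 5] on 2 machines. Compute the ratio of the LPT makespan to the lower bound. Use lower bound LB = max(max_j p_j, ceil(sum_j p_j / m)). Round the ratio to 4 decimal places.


LPT order: [20, 17, 10, 5, 5]
Machine loads after assignment: [30, 27]
LPT makespan = 30
Lower bound = max(max_job, ceil(total/2)) = max(20, 29) = 29
Ratio = 30 / 29 = 1.0345

1.0345


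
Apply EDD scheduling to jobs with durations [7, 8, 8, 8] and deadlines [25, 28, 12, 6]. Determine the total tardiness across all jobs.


Sort by due date (EDD order): [(8, 6), (8, 12), (7, 25), (8, 28)]
Compute completion times and tardiness:
  Job 1: p=8, d=6, C=8, tardiness=max(0,8-6)=2
  Job 2: p=8, d=12, C=16, tardiness=max(0,16-12)=4
  Job 3: p=7, d=25, C=23, tardiness=max(0,23-25)=0
  Job 4: p=8, d=28, C=31, tardiness=max(0,31-28)=3
Total tardiness = 9

9


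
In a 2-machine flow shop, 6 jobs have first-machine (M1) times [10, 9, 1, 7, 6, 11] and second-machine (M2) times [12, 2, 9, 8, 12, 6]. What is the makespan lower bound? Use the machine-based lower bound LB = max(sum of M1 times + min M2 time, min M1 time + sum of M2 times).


LB1 = sum(M1 times) + min(M2 times) = 44 + 2 = 46
LB2 = min(M1 times) + sum(M2 times) = 1 + 49 = 50
Lower bound = max(LB1, LB2) = max(46, 50) = 50

50


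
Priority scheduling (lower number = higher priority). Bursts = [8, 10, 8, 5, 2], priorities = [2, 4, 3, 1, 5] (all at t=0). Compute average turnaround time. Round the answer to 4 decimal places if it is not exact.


Sort by priority (ascending = highest first):
Order: [(1, 5), (2, 8), (3, 8), (4, 10), (5, 2)]
Completion times:
  Priority 1, burst=5, C=5
  Priority 2, burst=8, C=13
  Priority 3, burst=8, C=21
  Priority 4, burst=10, C=31
  Priority 5, burst=2, C=33
Average turnaround = 103/5 = 20.6

20.6


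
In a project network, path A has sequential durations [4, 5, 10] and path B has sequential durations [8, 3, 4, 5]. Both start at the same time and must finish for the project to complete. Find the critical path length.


Path A total = 4 + 5 + 10 = 19
Path B total = 8 + 3 + 4 + 5 = 20
Critical path = longest path = max(19, 20) = 20

20


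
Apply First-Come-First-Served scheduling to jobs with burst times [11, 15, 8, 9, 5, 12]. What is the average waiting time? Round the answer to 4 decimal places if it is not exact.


FCFS order (as given): [11, 15, 8, 9, 5, 12]
Waiting times:
  Job 1: wait = 0
  Job 2: wait = 11
  Job 3: wait = 26
  Job 4: wait = 34
  Job 5: wait = 43
  Job 6: wait = 48
Sum of waiting times = 162
Average waiting time = 162/6 = 27.0

27.0


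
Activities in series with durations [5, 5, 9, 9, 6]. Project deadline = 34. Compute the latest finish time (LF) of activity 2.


LF(activity 2) = deadline - sum of successor durations
Successors: activities 3 through 5 with durations [9, 9, 6]
Sum of successor durations = 24
LF = 34 - 24 = 10

10


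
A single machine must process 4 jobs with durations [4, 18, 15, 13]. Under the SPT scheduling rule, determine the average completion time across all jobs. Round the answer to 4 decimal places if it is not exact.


Sort jobs by processing time (SPT order): [4, 13, 15, 18]
Compute completion times sequentially:
  Job 1: processing = 4, completes at 4
  Job 2: processing = 13, completes at 17
  Job 3: processing = 15, completes at 32
  Job 4: processing = 18, completes at 50
Sum of completion times = 103
Average completion time = 103/4 = 25.75

25.75


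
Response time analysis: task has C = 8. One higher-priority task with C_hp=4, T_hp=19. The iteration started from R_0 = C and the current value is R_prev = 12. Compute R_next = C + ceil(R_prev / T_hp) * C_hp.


R_next = C + ceil(R_prev / T_hp) * C_hp
ceil(12 / 19) = ceil(0.6316) = 1
Interference = 1 * 4 = 4
R_next = 8 + 4 = 12
R_next = R_prev, so the iteration has converged (response time = 12).

12


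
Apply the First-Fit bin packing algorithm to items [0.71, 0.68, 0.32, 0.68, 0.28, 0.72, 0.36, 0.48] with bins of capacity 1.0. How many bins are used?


Place items sequentially using First-Fit:
  Item 0.71 -> new Bin 1
  Item 0.68 -> new Bin 2
  Item 0.32 -> Bin 2 (now 1.0)
  Item 0.68 -> new Bin 3
  Item 0.28 -> Bin 1 (now 0.99)
  Item 0.72 -> new Bin 4
  Item 0.36 -> new Bin 5
  Item 0.48 -> Bin 5 (now 0.84)
Total bins used = 5

5


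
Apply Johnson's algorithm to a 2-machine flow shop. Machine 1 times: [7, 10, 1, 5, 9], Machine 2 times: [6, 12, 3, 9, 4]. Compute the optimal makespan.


Apply Johnson's rule:
  Group 1 (a <= b): [(3, 1, 3), (4, 5, 9), (2, 10, 12)]
  Group 2 (a > b): [(1, 7, 6), (5, 9, 4)]
Optimal job order: [3, 4, 2, 1, 5]
Schedule:
  Job 3: M1 done at 1, M2 done at 4
  Job 4: M1 done at 6, M2 done at 15
  Job 2: M1 done at 16, M2 done at 28
  Job 1: M1 done at 23, M2 done at 34
  Job 5: M1 done at 32, M2 done at 38
Makespan = 38

38


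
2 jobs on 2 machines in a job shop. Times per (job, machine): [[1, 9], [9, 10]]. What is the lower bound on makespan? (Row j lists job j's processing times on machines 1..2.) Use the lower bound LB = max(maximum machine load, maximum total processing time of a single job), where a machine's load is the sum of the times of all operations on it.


Machine loads:
  Machine 1: 1 + 9 = 10
  Machine 2: 9 + 10 = 19
Max machine load = 19
Job totals:
  Job 1: 10
  Job 2: 19
Max job total = 19
Lower bound = max(19, 19) = 19

19


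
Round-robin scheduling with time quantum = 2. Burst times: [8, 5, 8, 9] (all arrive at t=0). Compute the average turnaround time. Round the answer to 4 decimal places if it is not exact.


Time quantum = 2
Execution trace:
  J1 runs 2 units, time = 2
  J2 runs 2 units, time = 4
  J3 runs 2 units, time = 6
  J4 runs 2 units, time = 8
  J1 runs 2 units, time = 10
  J2 runs 2 units, time = 12
  J3 runs 2 units, time = 14
  J4 runs 2 units, time = 16
  J1 runs 2 units, time = 18
  J2 runs 1 units, time = 19
  J3 runs 2 units, time = 21
  J4 runs 2 units, time = 23
  J1 runs 2 units, time = 25
  J3 runs 2 units, time = 27
  J4 runs 2 units, time = 29
  J4 runs 1 units, time = 30
Finish times: [25, 19, 27, 30]
Average turnaround = 101/4 = 25.25

25.25


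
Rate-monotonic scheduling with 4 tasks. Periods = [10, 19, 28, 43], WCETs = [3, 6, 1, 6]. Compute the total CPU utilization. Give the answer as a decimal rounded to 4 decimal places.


Compute individual utilizations (exact fractions):
  Task 1: C/T = 3/10 (approx. 0.3)
  Task 2: C/T = 6/19 (approx. 0.3158)
  Task 3: C/T = 1/28 (approx. 0.0357)
  Task 4: C/T = 6/43 (approx. 0.1395)
Total utilization U = 3/10 + 6/19 + 1/28 + 6/43 = 90479/114380
Rounded to 4 decimal places: U = 0.7910
RM (Liu & Layland) bound for 4 tasks = 0.756828; compare with U = 90479/114380 (approx. 0.791039)
bound < U <= 1, so the RM sufficient condition is not met (inconclusive; an exact test such as response-time analysis is needed).

0.7910


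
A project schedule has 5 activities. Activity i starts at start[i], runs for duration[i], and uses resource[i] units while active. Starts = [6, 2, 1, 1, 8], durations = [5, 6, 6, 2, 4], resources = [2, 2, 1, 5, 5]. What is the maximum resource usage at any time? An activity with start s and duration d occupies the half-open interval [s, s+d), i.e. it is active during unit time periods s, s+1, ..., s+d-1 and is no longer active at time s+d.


Each activity i is active on [start_i, start_i + duration_i).
Compute total resource usage per time slot:
  t=0: active resources = [], total = 0
  t=1: active resources = [1, 5], total = 6
  t=2: active resources = [2, 1, 5], total = 8
  t=3: active resources = [2, 1], total = 3
  t=4: active resources = [2, 1], total = 3
  t=5: active resources = [2, 1], total = 3
  t=6: active resources = [2, 2, 1], total = 5
  t=7: active resources = [2, 2], total = 4
  t=8: active resources = [2, 5], total = 7
  t=9: active resources = [2, 5], total = 7
  t=10: active resources = [2, 5], total = 7
  t=11: active resources = [5], total = 5
Peak resource demand = 8

8


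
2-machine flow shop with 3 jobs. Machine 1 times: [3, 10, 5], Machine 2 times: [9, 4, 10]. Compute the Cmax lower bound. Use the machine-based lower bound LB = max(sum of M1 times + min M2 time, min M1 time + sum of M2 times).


LB1 = sum(M1 times) + min(M2 times) = 18 + 4 = 22
LB2 = min(M1 times) + sum(M2 times) = 3 + 23 = 26
Lower bound = max(LB1, LB2) = max(22, 26) = 26

26


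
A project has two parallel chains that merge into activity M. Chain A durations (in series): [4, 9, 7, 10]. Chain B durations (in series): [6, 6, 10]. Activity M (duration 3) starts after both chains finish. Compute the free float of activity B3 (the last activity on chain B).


ES(B3) = sum of predecessors on chain B = 12
EF(B3) = ES + duration = 12 + 10 = 22
Successor of B3 is M. ES(M) = max(sum(A), sum(B)) = max(30, 22) = 30
Free float = ES(successor) - EF(current) = 30 - 22 = 8

8


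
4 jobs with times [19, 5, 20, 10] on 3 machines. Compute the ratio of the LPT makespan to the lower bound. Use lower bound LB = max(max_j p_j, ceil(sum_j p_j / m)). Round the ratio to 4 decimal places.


LPT order: [20, 19, 10, 5]
Machine loads after assignment: [20, 19, 15]
LPT makespan = 20
Lower bound = max(max_job, ceil(total/3)) = max(20, 18) = 20
Ratio = 20 / 20 = 1.0

1.0


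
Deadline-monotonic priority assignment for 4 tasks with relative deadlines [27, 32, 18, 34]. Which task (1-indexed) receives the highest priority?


Sort tasks by relative deadline (ascending):
  Task 3: deadline = 18
  Task 1: deadline = 27
  Task 2: deadline = 32
  Task 4: deadline = 34
Priority order (highest first): [3, 1, 2, 4]
Highest priority task = 3

3


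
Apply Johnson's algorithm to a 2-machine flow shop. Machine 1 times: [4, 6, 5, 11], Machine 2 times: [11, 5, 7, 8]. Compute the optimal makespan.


Apply Johnson's rule:
  Group 1 (a <= b): [(1, 4, 11), (3, 5, 7)]
  Group 2 (a > b): [(4, 11, 8), (2, 6, 5)]
Optimal job order: [1, 3, 4, 2]
Schedule:
  Job 1: M1 done at 4, M2 done at 15
  Job 3: M1 done at 9, M2 done at 22
  Job 4: M1 done at 20, M2 done at 30
  Job 2: M1 done at 26, M2 done at 35
Makespan = 35

35


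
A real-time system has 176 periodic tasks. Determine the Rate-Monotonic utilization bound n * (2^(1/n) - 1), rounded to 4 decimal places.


Compute 2^(1/176) = 1.0039461017
Subtract 1: 1.0039461017 - 1 = 0.0039461017
Multiply by n: 176 * 0.0039461017 = 0.6945138992
Round to 4 dp: 0.6945

0.6945


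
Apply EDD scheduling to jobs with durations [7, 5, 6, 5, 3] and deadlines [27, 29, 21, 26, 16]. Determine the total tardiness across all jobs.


Sort by due date (EDD order): [(3, 16), (6, 21), (5, 26), (7, 27), (5, 29)]
Compute completion times and tardiness:
  Job 1: p=3, d=16, C=3, tardiness=max(0,3-16)=0
  Job 2: p=6, d=21, C=9, tardiness=max(0,9-21)=0
  Job 3: p=5, d=26, C=14, tardiness=max(0,14-26)=0
  Job 4: p=7, d=27, C=21, tardiness=max(0,21-27)=0
  Job 5: p=5, d=29, C=26, tardiness=max(0,26-29)=0
Total tardiness = 0

0


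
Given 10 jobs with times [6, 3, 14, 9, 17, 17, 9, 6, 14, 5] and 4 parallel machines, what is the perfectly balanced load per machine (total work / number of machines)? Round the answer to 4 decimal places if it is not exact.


Total processing time = 6 + 3 + 14 + 9 + 17 + 17 + 9 + 6 + 14 + 5 = 100
Number of machines = 4
Ideal balanced load = 100 / 4 = 25.0

25.0


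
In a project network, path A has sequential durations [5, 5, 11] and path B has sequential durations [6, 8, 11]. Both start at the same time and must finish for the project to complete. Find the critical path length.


Path A total = 5 + 5 + 11 = 21
Path B total = 6 + 8 + 11 = 25
Critical path = longest path = max(21, 25) = 25

25


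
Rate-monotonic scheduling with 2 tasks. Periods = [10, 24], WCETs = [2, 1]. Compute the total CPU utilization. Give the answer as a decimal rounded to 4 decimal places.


Compute individual utilizations (exact fractions):
  Task 1: C/T = 2/10 = 1/5 (approx. 0.2)
  Task 2: C/T = 1/24 (approx. 0.0417)
Total utilization U = 1/5 + 1/24 = 29/120
Rounded to 4 decimal places: U = 0.2417
RM (Liu & Layland) bound for 2 tasks = 0.828427; compare with U = 29/120 (approx. 0.241667)
U <= bound, so schedulable by RM sufficient condition.

0.2417


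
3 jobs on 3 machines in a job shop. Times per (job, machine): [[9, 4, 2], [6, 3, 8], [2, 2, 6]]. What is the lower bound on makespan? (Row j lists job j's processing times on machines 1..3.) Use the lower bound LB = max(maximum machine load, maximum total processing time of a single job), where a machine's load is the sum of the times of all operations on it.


Machine loads:
  Machine 1: 9 + 6 + 2 = 17
  Machine 2: 4 + 3 + 2 = 9
  Machine 3: 2 + 8 + 6 = 16
Max machine load = 17
Job totals:
  Job 1: 15
  Job 2: 17
  Job 3: 10
Max job total = 17
Lower bound = max(17, 17) = 17

17


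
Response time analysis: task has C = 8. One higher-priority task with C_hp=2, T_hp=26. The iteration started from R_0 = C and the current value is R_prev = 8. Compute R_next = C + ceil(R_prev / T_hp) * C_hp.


R_next = C + ceil(R_prev / T_hp) * C_hp
ceil(8 / 26) = ceil(0.3077) = 1
Interference = 1 * 2 = 2
R_next = 8 + 2 = 10

10


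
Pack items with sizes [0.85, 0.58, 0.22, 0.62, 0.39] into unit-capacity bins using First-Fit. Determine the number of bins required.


Place items sequentially using First-Fit:
  Item 0.85 -> new Bin 1
  Item 0.58 -> new Bin 2
  Item 0.22 -> Bin 2 (now 0.8)
  Item 0.62 -> new Bin 3
  Item 0.39 -> new Bin 4
Total bins used = 4

4


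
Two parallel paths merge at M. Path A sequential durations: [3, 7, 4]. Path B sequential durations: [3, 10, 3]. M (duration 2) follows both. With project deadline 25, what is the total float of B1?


Forward pass: ES(B1) = sum of predecessors on chain B = 0
EF = ES + duration = 0 + 3 = 3
Backward pass: LF(M) = deadline = 25; LS(M) = 25 - 2 = 23
LF(B1) = LS(M) - sum(successors on chain B) = 23 - 13 = 10
LS = LF - duration = 10 - 3 = 7
Total float = LS - ES = 7 - 0 = 7

7


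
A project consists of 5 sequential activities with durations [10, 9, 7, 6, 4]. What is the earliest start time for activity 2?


Activity 2 starts after activities 1 through 1 complete.
Predecessor durations: [10]
ES = 10 = 10

10


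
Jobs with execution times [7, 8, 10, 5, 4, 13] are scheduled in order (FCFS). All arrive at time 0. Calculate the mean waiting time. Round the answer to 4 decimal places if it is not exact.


FCFS order (as given): [7, 8, 10, 5, 4, 13]
Waiting times:
  Job 1: wait = 0
  Job 2: wait = 7
  Job 3: wait = 15
  Job 4: wait = 25
  Job 5: wait = 30
  Job 6: wait = 34
Sum of waiting times = 111
Average waiting time = 111/6 = 18.5

18.5


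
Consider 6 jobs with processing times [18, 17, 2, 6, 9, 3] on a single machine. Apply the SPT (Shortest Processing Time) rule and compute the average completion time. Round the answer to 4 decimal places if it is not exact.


Sort jobs by processing time (SPT order): [2, 3, 6, 9, 17, 18]
Compute completion times sequentially:
  Job 1: processing = 2, completes at 2
  Job 2: processing = 3, completes at 5
  Job 3: processing = 6, completes at 11
  Job 4: processing = 9, completes at 20
  Job 5: processing = 17, completes at 37
  Job 6: processing = 18, completes at 55
Sum of completion times = 130
Average completion time = 130/6 = 21.6667

21.6667


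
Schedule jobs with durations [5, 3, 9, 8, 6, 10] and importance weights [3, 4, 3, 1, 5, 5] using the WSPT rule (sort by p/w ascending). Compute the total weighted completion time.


Compute p/w ratios and sort ascending (WSPT): [(3, 4), (6, 5), (5, 3), (10, 5), (9, 3), (8, 1)]
Compute weighted completion times:
  Job (p=3,w=4): C=3, w*C=4*3=12
  Job (p=6,w=5): C=9, w*C=5*9=45
  Job (p=5,w=3): C=14, w*C=3*14=42
  Job (p=10,w=5): C=24, w*C=5*24=120
  Job (p=9,w=3): C=33, w*C=3*33=99
  Job (p=8,w=1): C=41, w*C=1*41=41
Total weighted completion time = 359

359


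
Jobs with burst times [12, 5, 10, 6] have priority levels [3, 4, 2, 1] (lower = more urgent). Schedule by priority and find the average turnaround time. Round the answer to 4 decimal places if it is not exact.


Sort by priority (ascending = highest first):
Order: [(1, 6), (2, 10), (3, 12), (4, 5)]
Completion times:
  Priority 1, burst=6, C=6
  Priority 2, burst=10, C=16
  Priority 3, burst=12, C=28
  Priority 4, burst=5, C=33
Average turnaround = 83/4 = 20.75

20.75


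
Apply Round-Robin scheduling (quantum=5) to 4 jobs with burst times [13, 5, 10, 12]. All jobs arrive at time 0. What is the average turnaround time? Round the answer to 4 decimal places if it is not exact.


Time quantum = 5
Execution trace:
  J1 runs 5 units, time = 5
  J2 runs 5 units, time = 10
  J3 runs 5 units, time = 15
  J4 runs 5 units, time = 20
  J1 runs 5 units, time = 25
  J3 runs 5 units, time = 30
  J4 runs 5 units, time = 35
  J1 runs 3 units, time = 38
  J4 runs 2 units, time = 40
Finish times: [38, 10, 30, 40]
Average turnaround = 118/4 = 29.5

29.5


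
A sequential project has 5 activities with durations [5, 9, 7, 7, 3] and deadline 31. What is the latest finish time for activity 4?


LF(activity 4) = deadline - sum of successor durations
Successors: activities 5 through 5 with durations [3]
Sum of successor durations = 3
LF = 31 - 3 = 28

28


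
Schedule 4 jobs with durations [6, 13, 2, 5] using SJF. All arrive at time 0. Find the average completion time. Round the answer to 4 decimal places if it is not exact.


SJF order (ascending): [2, 5, 6, 13]
Completion times:
  Job 1: burst=2, C=2
  Job 2: burst=5, C=7
  Job 3: burst=6, C=13
  Job 4: burst=13, C=26
Average completion = 48/4 = 12.0

12.0


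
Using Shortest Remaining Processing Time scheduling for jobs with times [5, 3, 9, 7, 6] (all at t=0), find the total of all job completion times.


Since all jobs arrive at t=0, SRPT equals SPT ordering.
SPT order: [3, 5, 6, 7, 9]
Completion times:
  Job 1: p=3, C=3
  Job 2: p=5, C=8
  Job 3: p=6, C=14
  Job 4: p=7, C=21
  Job 5: p=9, C=30
Total completion time = 3 + 8 + 14 + 21 + 30 = 76

76


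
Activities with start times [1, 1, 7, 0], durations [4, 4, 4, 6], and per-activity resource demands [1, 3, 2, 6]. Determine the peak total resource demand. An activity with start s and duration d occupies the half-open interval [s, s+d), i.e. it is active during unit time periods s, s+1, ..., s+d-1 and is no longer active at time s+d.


Each activity i is active on [start_i, start_i + duration_i).
Compute total resource usage per time slot:
  t=0: active resources = [6], total = 6
  t=1: active resources = [1, 3, 6], total = 10
  t=2: active resources = [1, 3, 6], total = 10
  t=3: active resources = [1, 3, 6], total = 10
  t=4: active resources = [1, 3, 6], total = 10
  t=5: active resources = [6], total = 6
  t=6: active resources = [], total = 0
  t=7: active resources = [2], total = 2
  t=8: active resources = [2], total = 2
  t=9: active resources = [2], total = 2
  t=10: active resources = [2], total = 2
Peak resource demand = 10

10


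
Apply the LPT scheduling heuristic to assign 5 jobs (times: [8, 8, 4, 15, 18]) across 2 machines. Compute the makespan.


Sort jobs in decreasing order (LPT): [18, 15, 8, 8, 4]
Assign each job to the least loaded machine:
  Machine 1: jobs [18, 8], load = 26
  Machine 2: jobs [15, 8, 4], load = 27
Makespan = max load = 27

27


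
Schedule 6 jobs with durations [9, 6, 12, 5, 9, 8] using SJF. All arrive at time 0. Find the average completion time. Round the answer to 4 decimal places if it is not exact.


SJF order (ascending): [5, 6, 8, 9, 9, 12]
Completion times:
  Job 1: burst=5, C=5
  Job 2: burst=6, C=11
  Job 3: burst=8, C=19
  Job 4: burst=9, C=28
  Job 5: burst=9, C=37
  Job 6: burst=12, C=49
Average completion = 149/6 = 24.8333

24.8333


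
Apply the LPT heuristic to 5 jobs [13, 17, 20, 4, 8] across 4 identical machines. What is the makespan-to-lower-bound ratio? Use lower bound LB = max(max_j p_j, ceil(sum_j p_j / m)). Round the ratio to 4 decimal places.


LPT order: [20, 17, 13, 8, 4]
Machine loads after assignment: [20, 17, 13, 12]
LPT makespan = 20
Lower bound = max(max_job, ceil(total/4)) = max(20, 16) = 20
Ratio = 20 / 20 = 1.0

1.0


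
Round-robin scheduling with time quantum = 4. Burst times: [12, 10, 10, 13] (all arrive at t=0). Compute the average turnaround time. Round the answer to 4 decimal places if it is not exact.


Time quantum = 4
Execution trace:
  J1 runs 4 units, time = 4
  J2 runs 4 units, time = 8
  J3 runs 4 units, time = 12
  J4 runs 4 units, time = 16
  J1 runs 4 units, time = 20
  J2 runs 4 units, time = 24
  J3 runs 4 units, time = 28
  J4 runs 4 units, time = 32
  J1 runs 4 units, time = 36
  J2 runs 2 units, time = 38
  J3 runs 2 units, time = 40
  J4 runs 4 units, time = 44
  J4 runs 1 units, time = 45
Finish times: [36, 38, 40, 45]
Average turnaround = 159/4 = 39.75

39.75


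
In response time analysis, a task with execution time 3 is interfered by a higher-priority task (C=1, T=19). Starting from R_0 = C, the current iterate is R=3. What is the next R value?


R_next = C + ceil(R_prev / T_hp) * C_hp
ceil(3 / 19) = ceil(0.1579) = 1
Interference = 1 * 1 = 1
R_next = 3 + 1 = 4

4


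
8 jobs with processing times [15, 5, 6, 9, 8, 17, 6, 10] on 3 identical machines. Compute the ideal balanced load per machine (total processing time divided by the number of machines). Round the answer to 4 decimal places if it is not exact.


Total processing time = 15 + 5 + 6 + 9 + 8 + 17 + 6 + 10 = 76
Number of machines = 3
Ideal balanced load = 76 / 3 = 25.3333

25.3333


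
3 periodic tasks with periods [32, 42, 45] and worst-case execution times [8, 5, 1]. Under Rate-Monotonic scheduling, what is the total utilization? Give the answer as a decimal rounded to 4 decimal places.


Compute individual utilizations (exact fractions):
  Task 1: C/T = 8/32 = 1/4 (approx. 0.25)
  Task 2: C/T = 5/42 (approx. 0.119)
  Task 3: C/T = 1/45 (approx. 0.0222)
Total utilization U = 1/4 + 5/42 + 1/45 = 493/1260
Rounded to 4 decimal places: U = 0.3913
RM (Liu & Layland) bound for 3 tasks = 0.779763; compare with U = 493/1260 (approx. 0.391270)
U <= bound, so schedulable by RM sufficient condition.

0.3913


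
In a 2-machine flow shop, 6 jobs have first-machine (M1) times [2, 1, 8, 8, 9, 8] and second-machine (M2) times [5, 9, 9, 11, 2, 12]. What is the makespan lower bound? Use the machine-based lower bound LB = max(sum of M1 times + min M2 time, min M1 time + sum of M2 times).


LB1 = sum(M1 times) + min(M2 times) = 36 + 2 = 38
LB2 = min(M1 times) + sum(M2 times) = 1 + 48 = 49
Lower bound = max(LB1, LB2) = max(38, 49) = 49

49


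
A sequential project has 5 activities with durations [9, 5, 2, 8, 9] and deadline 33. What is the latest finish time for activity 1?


LF(activity 1) = deadline - sum of successor durations
Successors: activities 2 through 5 with durations [5, 2, 8, 9]
Sum of successor durations = 24
LF = 33 - 24 = 9

9


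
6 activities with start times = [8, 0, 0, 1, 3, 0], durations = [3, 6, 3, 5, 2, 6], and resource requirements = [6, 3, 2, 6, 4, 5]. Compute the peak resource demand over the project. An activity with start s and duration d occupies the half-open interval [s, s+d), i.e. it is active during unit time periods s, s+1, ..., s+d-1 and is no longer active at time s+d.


Each activity i is active on [start_i, start_i + duration_i).
Compute total resource usage per time slot:
  t=0: active resources = [3, 2, 5], total = 10
  t=1: active resources = [3, 2, 6, 5], total = 16
  t=2: active resources = [3, 2, 6, 5], total = 16
  t=3: active resources = [3, 6, 4, 5], total = 18
  t=4: active resources = [3, 6, 4, 5], total = 18
  t=5: active resources = [3, 6, 5], total = 14
  t=6: active resources = [], total = 0
  t=7: active resources = [], total = 0
  t=8: active resources = [6], total = 6
  t=9: active resources = [6], total = 6
  t=10: active resources = [6], total = 6
Peak resource demand = 18

18


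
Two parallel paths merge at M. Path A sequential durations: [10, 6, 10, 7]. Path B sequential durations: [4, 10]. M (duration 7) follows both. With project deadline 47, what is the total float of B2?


Forward pass: ES(B2) = sum of predecessors on chain B = 4
EF = ES + duration = 4 + 10 = 14
Backward pass: LF(M) = deadline = 47; LS(M) = 47 - 7 = 40
LF(B2) = LS(M) - sum(successors on chain B) = 40 - 0 = 40
LS = LF - duration = 40 - 10 = 30
Total float = LS - ES = 30 - 4 = 26

26


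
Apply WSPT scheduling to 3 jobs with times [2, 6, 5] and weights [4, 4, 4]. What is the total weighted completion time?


Compute p/w ratios and sort ascending (WSPT): [(2, 4), (5, 4), (6, 4)]
Compute weighted completion times:
  Job (p=2,w=4): C=2, w*C=4*2=8
  Job (p=5,w=4): C=7, w*C=4*7=28
  Job (p=6,w=4): C=13, w*C=4*13=52
Total weighted completion time = 88

88


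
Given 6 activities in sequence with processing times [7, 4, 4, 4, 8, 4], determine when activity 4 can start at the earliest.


Activity 4 starts after activities 1 through 3 complete.
Predecessor durations: [7, 4, 4]
ES = 7 + 4 + 4 = 15

15


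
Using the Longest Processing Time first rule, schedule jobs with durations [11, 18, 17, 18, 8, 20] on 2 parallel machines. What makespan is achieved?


Sort jobs in decreasing order (LPT): [20, 18, 18, 17, 11, 8]
Assign each job to the least loaded machine:
  Machine 1: jobs [20, 17, 8], load = 45
  Machine 2: jobs [18, 18, 11], load = 47
Makespan = max load = 47

47


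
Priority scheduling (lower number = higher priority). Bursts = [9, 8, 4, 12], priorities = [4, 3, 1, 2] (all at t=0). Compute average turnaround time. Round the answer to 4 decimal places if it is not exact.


Sort by priority (ascending = highest first):
Order: [(1, 4), (2, 12), (3, 8), (4, 9)]
Completion times:
  Priority 1, burst=4, C=4
  Priority 2, burst=12, C=16
  Priority 3, burst=8, C=24
  Priority 4, burst=9, C=33
Average turnaround = 77/4 = 19.25

19.25


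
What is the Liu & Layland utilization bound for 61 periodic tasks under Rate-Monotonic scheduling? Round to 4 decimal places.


Compute 2^(1/61) = 1.0114278734
Subtract 1: 1.0114278734 - 1 = 0.0114278734
Multiply by n: 61 * 0.0114278734 = 0.6971002774
Round to 4 dp: 0.6971

0.6971


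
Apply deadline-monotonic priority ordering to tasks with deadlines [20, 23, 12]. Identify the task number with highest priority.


Sort tasks by relative deadline (ascending):
  Task 3: deadline = 12
  Task 1: deadline = 20
  Task 2: deadline = 23
Priority order (highest first): [3, 1, 2]
Highest priority task = 3

3


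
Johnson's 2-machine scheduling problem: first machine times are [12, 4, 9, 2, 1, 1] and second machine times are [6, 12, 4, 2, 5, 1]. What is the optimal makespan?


Apply Johnson's rule:
  Group 1 (a <= b): [(5, 1, 5), (6, 1, 1), (4, 2, 2), (2, 4, 12)]
  Group 2 (a > b): [(1, 12, 6), (3, 9, 4)]
Optimal job order: [5, 6, 4, 2, 1, 3]
Schedule:
  Job 5: M1 done at 1, M2 done at 6
  Job 6: M1 done at 2, M2 done at 7
  Job 4: M1 done at 4, M2 done at 9
  Job 2: M1 done at 8, M2 done at 21
  Job 1: M1 done at 20, M2 done at 27
  Job 3: M1 done at 29, M2 done at 33
Makespan = 33

33


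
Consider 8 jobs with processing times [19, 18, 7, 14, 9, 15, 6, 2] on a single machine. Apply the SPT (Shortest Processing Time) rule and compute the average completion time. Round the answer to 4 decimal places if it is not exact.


Sort jobs by processing time (SPT order): [2, 6, 7, 9, 14, 15, 18, 19]
Compute completion times sequentially:
  Job 1: processing = 2, completes at 2
  Job 2: processing = 6, completes at 8
  Job 3: processing = 7, completes at 15
  Job 4: processing = 9, completes at 24
  Job 5: processing = 14, completes at 38
  Job 6: processing = 15, completes at 53
  Job 7: processing = 18, completes at 71
  Job 8: processing = 19, completes at 90
Sum of completion times = 301
Average completion time = 301/8 = 37.625

37.625


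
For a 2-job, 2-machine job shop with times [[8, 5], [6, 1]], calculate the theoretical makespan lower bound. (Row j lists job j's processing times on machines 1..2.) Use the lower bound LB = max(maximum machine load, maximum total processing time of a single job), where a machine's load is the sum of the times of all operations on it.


Machine loads:
  Machine 1: 8 + 6 = 14
  Machine 2: 5 + 1 = 6
Max machine load = 14
Job totals:
  Job 1: 13
  Job 2: 7
Max job total = 13
Lower bound = max(14, 13) = 14

14


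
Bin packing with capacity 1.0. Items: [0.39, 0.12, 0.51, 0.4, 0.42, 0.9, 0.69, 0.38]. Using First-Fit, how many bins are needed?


Place items sequentially using First-Fit:
  Item 0.39 -> new Bin 1
  Item 0.12 -> Bin 1 (now 0.51)
  Item 0.51 -> new Bin 2
  Item 0.4 -> Bin 1 (now 0.91)
  Item 0.42 -> Bin 2 (now 0.93)
  Item 0.9 -> new Bin 3
  Item 0.69 -> new Bin 4
  Item 0.38 -> new Bin 5
Total bins used = 5

5


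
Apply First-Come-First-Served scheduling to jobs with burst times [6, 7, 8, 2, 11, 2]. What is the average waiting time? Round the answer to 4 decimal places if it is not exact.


FCFS order (as given): [6, 7, 8, 2, 11, 2]
Waiting times:
  Job 1: wait = 0
  Job 2: wait = 6
  Job 3: wait = 13
  Job 4: wait = 21
  Job 5: wait = 23
  Job 6: wait = 34
Sum of waiting times = 97
Average waiting time = 97/6 = 16.1667

16.1667


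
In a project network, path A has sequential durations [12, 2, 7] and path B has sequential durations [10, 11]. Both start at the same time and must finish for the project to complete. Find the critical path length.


Path A total = 12 + 2 + 7 = 21
Path B total = 10 + 11 = 21
Critical path = longest path = max(21, 21) = 21

21


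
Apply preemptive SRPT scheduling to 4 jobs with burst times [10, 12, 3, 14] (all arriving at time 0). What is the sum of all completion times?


Since all jobs arrive at t=0, SRPT equals SPT ordering.
SPT order: [3, 10, 12, 14]
Completion times:
  Job 1: p=3, C=3
  Job 2: p=10, C=13
  Job 3: p=12, C=25
  Job 4: p=14, C=39
Total completion time = 3 + 13 + 25 + 39 = 80

80


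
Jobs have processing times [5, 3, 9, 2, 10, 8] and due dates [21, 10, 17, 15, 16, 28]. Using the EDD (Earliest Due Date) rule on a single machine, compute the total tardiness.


Sort by due date (EDD order): [(3, 10), (2, 15), (10, 16), (9, 17), (5, 21), (8, 28)]
Compute completion times and tardiness:
  Job 1: p=3, d=10, C=3, tardiness=max(0,3-10)=0
  Job 2: p=2, d=15, C=5, tardiness=max(0,5-15)=0
  Job 3: p=10, d=16, C=15, tardiness=max(0,15-16)=0
  Job 4: p=9, d=17, C=24, tardiness=max(0,24-17)=7
  Job 5: p=5, d=21, C=29, tardiness=max(0,29-21)=8
  Job 6: p=8, d=28, C=37, tardiness=max(0,37-28)=9
Total tardiness = 24

24


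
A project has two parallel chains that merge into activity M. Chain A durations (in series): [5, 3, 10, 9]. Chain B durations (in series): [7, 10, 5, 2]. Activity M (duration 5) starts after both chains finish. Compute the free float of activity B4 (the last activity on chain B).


ES(B4) = sum of predecessors on chain B = 22
EF(B4) = ES + duration = 22 + 2 = 24
Successor of B4 is M. ES(M) = max(sum(A), sum(B)) = max(27, 24) = 27
Free float = ES(successor) - EF(current) = 27 - 24 = 3

3


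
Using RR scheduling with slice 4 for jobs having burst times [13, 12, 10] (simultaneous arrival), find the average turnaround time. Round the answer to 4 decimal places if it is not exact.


Time quantum = 4
Execution trace:
  J1 runs 4 units, time = 4
  J2 runs 4 units, time = 8
  J3 runs 4 units, time = 12
  J1 runs 4 units, time = 16
  J2 runs 4 units, time = 20
  J3 runs 4 units, time = 24
  J1 runs 4 units, time = 28
  J2 runs 4 units, time = 32
  J3 runs 2 units, time = 34
  J1 runs 1 units, time = 35
Finish times: [35, 32, 34]
Average turnaround = 101/3 = 33.6667

33.6667


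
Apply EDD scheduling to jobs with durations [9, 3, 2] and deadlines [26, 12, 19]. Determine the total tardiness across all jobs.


Sort by due date (EDD order): [(3, 12), (2, 19), (9, 26)]
Compute completion times and tardiness:
  Job 1: p=3, d=12, C=3, tardiness=max(0,3-12)=0
  Job 2: p=2, d=19, C=5, tardiness=max(0,5-19)=0
  Job 3: p=9, d=26, C=14, tardiness=max(0,14-26)=0
Total tardiness = 0

0


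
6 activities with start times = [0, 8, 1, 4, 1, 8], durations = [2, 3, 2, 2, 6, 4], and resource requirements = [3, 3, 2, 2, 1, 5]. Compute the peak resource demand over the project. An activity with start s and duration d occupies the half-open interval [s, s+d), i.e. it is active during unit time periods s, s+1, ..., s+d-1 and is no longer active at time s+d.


Each activity i is active on [start_i, start_i + duration_i).
Compute total resource usage per time slot:
  t=0: active resources = [3], total = 3
  t=1: active resources = [3, 2, 1], total = 6
  t=2: active resources = [2, 1], total = 3
  t=3: active resources = [1], total = 1
  t=4: active resources = [2, 1], total = 3
  t=5: active resources = [2, 1], total = 3
  t=6: active resources = [1], total = 1
  t=7: active resources = [], total = 0
  t=8: active resources = [3, 5], total = 8
  t=9: active resources = [3, 5], total = 8
  t=10: active resources = [3, 5], total = 8
  t=11: active resources = [5], total = 5
Peak resource demand = 8

8


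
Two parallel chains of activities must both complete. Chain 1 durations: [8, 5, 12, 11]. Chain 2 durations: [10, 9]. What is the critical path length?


Path A total = 8 + 5 + 12 + 11 = 36
Path B total = 10 + 9 = 19
Critical path = longest path = max(36, 19) = 36

36


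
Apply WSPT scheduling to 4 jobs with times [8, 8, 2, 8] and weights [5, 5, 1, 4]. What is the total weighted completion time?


Compute p/w ratios and sort ascending (WSPT): [(8, 5), (8, 5), (2, 1), (8, 4)]
Compute weighted completion times:
  Job (p=8,w=5): C=8, w*C=5*8=40
  Job (p=8,w=5): C=16, w*C=5*16=80
  Job (p=2,w=1): C=18, w*C=1*18=18
  Job (p=8,w=4): C=26, w*C=4*26=104
Total weighted completion time = 242

242


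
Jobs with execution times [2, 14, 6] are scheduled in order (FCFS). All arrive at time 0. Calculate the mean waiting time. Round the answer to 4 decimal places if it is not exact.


FCFS order (as given): [2, 14, 6]
Waiting times:
  Job 1: wait = 0
  Job 2: wait = 2
  Job 3: wait = 16
Sum of waiting times = 18
Average waiting time = 18/3 = 6.0

6.0


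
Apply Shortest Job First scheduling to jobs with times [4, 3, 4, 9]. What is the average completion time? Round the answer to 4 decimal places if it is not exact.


SJF order (ascending): [3, 4, 4, 9]
Completion times:
  Job 1: burst=3, C=3
  Job 2: burst=4, C=7
  Job 3: burst=4, C=11
  Job 4: burst=9, C=20
Average completion = 41/4 = 10.25

10.25


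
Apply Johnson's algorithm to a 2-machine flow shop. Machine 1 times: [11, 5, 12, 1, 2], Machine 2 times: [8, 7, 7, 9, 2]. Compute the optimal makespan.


Apply Johnson's rule:
  Group 1 (a <= b): [(4, 1, 9), (5, 2, 2), (2, 5, 7)]
  Group 2 (a > b): [(1, 11, 8), (3, 12, 7)]
Optimal job order: [4, 5, 2, 1, 3]
Schedule:
  Job 4: M1 done at 1, M2 done at 10
  Job 5: M1 done at 3, M2 done at 12
  Job 2: M1 done at 8, M2 done at 19
  Job 1: M1 done at 19, M2 done at 27
  Job 3: M1 done at 31, M2 done at 38
Makespan = 38

38


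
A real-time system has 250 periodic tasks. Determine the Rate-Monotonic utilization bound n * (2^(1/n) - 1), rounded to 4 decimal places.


Compute 2^(1/250) = 1.0027764359
Subtract 1: 1.0027764359 - 1 = 0.0027764359
Multiply by n: 250 * 0.0027764359 = 0.6941089750
Round to 4 dp: 0.6941

0.6941


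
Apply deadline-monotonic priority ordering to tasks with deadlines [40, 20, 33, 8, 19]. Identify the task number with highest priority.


Sort tasks by relative deadline (ascending):
  Task 4: deadline = 8
  Task 5: deadline = 19
  Task 2: deadline = 20
  Task 3: deadline = 33
  Task 1: deadline = 40
Priority order (highest first): [4, 5, 2, 3, 1]
Highest priority task = 4

4


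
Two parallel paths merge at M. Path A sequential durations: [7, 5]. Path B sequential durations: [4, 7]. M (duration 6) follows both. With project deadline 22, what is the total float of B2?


Forward pass: ES(B2) = sum of predecessors on chain B = 4
EF = ES + duration = 4 + 7 = 11
Backward pass: LF(M) = deadline = 22; LS(M) = 22 - 6 = 16
LF(B2) = LS(M) - sum(successors on chain B) = 16 - 0 = 16
LS = LF - duration = 16 - 7 = 9
Total float = LS - ES = 9 - 4 = 5

5


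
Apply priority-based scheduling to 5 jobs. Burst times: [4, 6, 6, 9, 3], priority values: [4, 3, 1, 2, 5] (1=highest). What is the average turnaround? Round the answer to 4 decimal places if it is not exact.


Sort by priority (ascending = highest first):
Order: [(1, 6), (2, 9), (3, 6), (4, 4), (5, 3)]
Completion times:
  Priority 1, burst=6, C=6
  Priority 2, burst=9, C=15
  Priority 3, burst=6, C=21
  Priority 4, burst=4, C=25
  Priority 5, burst=3, C=28
Average turnaround = 95/5 = 19.0

19.0


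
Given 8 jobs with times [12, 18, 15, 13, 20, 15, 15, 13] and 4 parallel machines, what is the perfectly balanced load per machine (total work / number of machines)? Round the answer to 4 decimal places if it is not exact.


Total processing time = 12 + 18 + 15 + 13 + 20 + 15 + 15 + 13 = 121
Number of machines = 4
Ideal balanced load = 121 / 4 = 30.25

30.25
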